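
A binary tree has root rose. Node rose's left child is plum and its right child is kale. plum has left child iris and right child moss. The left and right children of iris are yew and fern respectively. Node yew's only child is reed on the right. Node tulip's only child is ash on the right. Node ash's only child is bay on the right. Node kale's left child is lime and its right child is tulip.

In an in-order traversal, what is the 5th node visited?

In-order visits the left subtree, then the node, then the right subtree.
At rose: go left to plum.
  At plum: go left to iris.
    At iris: go left to yew.
      At yew: no left child.
      Visit yew.
      At yew: go right to reed.
        reed is a leaf — visit reed.
    Visit iris.
    At iris: go right to fern.
      fern is a leaf — visit fern.
  Visit plum.
  At plum: go right to moss.
    moss is a leaf — visit moss.
Visit rose.
At rose: go right to kale.
  At kale: go left to lime.
    lime is a leaf — visit lime.
  Visit kale.
  At kale: go right to tulip.
    At tulip: no left child.
    Visit tulip.
    At tulip: go right to ash.
      At ash: no left child.
      Visit ash.
      At ash: go right to bay.
        bay is a leaf — visit bay.
Full in-order sequence: yew, reed, iris, fern, plum, moss, rose, lime, kale, tulip, ash, bay.

plum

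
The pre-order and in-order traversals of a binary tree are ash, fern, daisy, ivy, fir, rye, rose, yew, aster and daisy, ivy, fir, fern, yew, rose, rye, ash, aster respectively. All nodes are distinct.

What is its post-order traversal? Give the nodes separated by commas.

The first element of pre-order is the root; it splits in-order into left and right subtrees.
Root ash: left subtree has 7 nodes {daisy, ivy, fir, fern, yew, rose, rye}, right has 1 {aster}.
  Root fern: left subtree has 3 nodes {daisy, ivy, fir}, right has 3 {yew, rose, rye}.
    Root daisy: left subtree has 0 nodes { }, right has 2 {ivy, fir}.
      Root ivy: left subtree has 0 nodes { }, right has 1 {fir}.
    Root rye: left subtree has 2 nodes {yew, rose}, right has 0 { }.
      Root rose: left subtree has 1 node {yew}, right has 0 { }.

fir, ivy, daisy, yew, rose, rye, fern, aster, ash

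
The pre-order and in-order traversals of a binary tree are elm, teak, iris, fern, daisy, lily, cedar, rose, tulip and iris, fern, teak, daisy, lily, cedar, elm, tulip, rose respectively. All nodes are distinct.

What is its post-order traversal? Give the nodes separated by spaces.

fern iris cedar lily daisy teak tulip rose elm

The first element of pre-order is the root; it splits in-order into left and right subtrees.
Root elm: left subtree has 6 nodes {iris, fern, teak, daisy, lily, cedar}, right has 2 {tulip, rose}.
  Root teak: left subtree has 2 nodes {iris, fern}, right has 3 {daisy, lily, cedar}.
    Root iris: left subtree has 0 nodes { }, right has 1 {fern}.
    Root daisy: left subtree has 0 nodes { }, right has 2 {lily, cedar}.
      Root lily: left subtree has 0 nodes { }, right has 1 {cedar}.
  Root rose: left subtree has 1 node {tulip}, right has 0 { }.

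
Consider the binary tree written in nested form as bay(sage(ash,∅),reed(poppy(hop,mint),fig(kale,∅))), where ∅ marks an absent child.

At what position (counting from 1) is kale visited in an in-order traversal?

In-order visits the left subtree, then the node, then the right subtree.
At bay: go left to sage.
  At sage: go left to ash.
    ash is a leaf — visit ash.
  Visit sage.
  At sage: no right child.
Visit bay.
At bay: go right to reed.
  At reed: go left to poppy.
    At poppy: go left to hop.
      hop is a leaf — visit hop.
    Visit poppy.
    At poppy: go right to mint.
      mint is a leaf — visit mint.
  Visit reed.
  At reed: go right to fig.
    At fig: go left to kale.
      kale is a leaf — visit kale.
    Visit fig.
    At fig: no right child.
Full in-order sequence: ash, sage, bay, hop, poppy, mint, reed, kale, fig.

8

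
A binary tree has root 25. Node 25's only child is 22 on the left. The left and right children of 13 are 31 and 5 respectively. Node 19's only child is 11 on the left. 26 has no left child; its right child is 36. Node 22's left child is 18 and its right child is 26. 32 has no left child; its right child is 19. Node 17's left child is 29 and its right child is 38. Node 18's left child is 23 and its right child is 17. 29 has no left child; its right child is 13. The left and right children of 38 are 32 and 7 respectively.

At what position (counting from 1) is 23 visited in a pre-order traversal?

Pre-order visits the node, then its left subtree, then its right subtree.
Visit 25.
At 25: go left to 22.
  Visit 22.
  At 22: go left to 18.
    Visit 18.
    At 18: go left to 23.
      23 is a leaf — visit 23.
    At 18: go right to 17.
      Visit 17.
      At 17: go left to 29.
        Visit 29.
        At 29: no left child.
        At 29: go right to 13.
          Visit 13.
          At 13: go left to 31.
            31 is a leaf — visit 31.
          At 13: go right to 5.
            5 is a leaf — visit 5.
      At 17: go right to 38.
        Visit 38.
        At 38: go left to 32.
          Visit 32.
          At 32: no left child.
          At 32: go right to 19.
            Visit 19.
            At 19: go left to 11.
              11 is a leaf — visit 11.
            At 19: no right child.
        At 38: go right to 7.
          7 is a leaf — visit 7.
  At 22: go right to 26.
    Visit 26.
    At 26: no left child.
    At 26: go right to 36.
      36 is a leaf — visit 36.
At 25: no right child.
Full pre-order sequence: 25, 22, 18, 23, 17, 29, 13, 31, 5, 38, 32, 19, 11, 7, 26, 36.

4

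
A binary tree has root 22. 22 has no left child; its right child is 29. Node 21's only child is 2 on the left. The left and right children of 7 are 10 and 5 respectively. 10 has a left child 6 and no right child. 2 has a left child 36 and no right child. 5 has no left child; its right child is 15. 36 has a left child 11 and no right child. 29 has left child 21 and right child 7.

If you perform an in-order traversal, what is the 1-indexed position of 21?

In-order visits the left subtree, then the node, then the right subtree.
At 22: no left child.
Visit 22.
At 22: go right to 29.
  At 29: go left to 21.
    At 21: go left to 2.
      At 2: go left to 36.
        At 36: go left to 11.
          11 is a leaf — visit 11.
        Visit 36.
        At 36: no right child.
      Visit 2.
      At 2: no right child.
    Visit 21.
    At 21: no right child.
  Visit 29.
  At 29: go right to 7.
    At 7: go left to 10.
      At 10: go left to 6.
        6 is a leaf — visit 6.
      Visit 10.
      At 10: no right child.
    Visit 7.
    At 7: go right to 5.
      At 5: no left child.
      Visit 5.
      At 5: go right to 15.
        15 is a leaf — visit 15.
Full in-order sequence: 22, 11, 36, 2, 21, 29, 6, 10, 7, 5, 15.

5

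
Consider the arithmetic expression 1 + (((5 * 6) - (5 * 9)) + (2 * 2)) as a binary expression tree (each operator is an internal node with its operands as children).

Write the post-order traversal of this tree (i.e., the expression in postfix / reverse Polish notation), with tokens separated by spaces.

Post-order on an expression tree gives postfix notation: for each operator, emit left operand, right operand, then the operator.

1 5 6 * 5 9 * - 2 2 * + +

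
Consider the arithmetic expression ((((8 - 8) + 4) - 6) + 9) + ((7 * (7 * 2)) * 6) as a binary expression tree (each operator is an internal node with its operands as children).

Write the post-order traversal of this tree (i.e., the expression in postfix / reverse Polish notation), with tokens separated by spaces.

8 8 - 4 + 6 - 9 + 7 7 2 * * 6 * +

Post-order on an expression tree gives postfix notation: for each operator, emit left operand, right operand, then the operator.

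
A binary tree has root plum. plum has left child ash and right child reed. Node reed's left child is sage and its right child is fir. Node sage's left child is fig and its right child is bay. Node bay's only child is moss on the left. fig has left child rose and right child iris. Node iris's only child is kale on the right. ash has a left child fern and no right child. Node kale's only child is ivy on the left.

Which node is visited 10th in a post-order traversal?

Post-order visits the left subtree, then the right subtree, then the node.
At plum: go left to ash.
  At ash: go left to fern.
    fern is a leaf — visit fern.
  At ash: no right child.
  Visit ash.
At plum: go right to reed.
  At reed: go left to sage.
    At sage: go left to fig.
      At fig: go left to rose.
        rose is a leaf — visit rose.
      At fig: go right to iris.
        At iris: no left child.
        At iris: go right to kale.
          At kale: go left to ivy.
            ivy is a leaf — visit ivy.
          At kale: no right child.
          Visit kale.
        Visit iris.
      Visit fig.
    At sage: go right to bay.
      At bay: go left to moss.
        moss is a leaf — visit moss.
      At bay: no right child.
      Visit bay.
    Visit sage.
  At reed: go right to fir.
    fir is a leaf — visit fir.
  Visit reed.
Visit plum.
Full post-order sequence: fern, ash, rose, ivy, kale, iris, fig, moss, bay, sage, fir, reed, plum.

sage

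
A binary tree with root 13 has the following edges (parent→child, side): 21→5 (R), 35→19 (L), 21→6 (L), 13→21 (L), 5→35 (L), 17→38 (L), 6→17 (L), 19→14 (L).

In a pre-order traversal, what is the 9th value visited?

Pre-order visits the node, then its left subtree, then its right subtree.
Visit 13.
At 13: go left to 21.
  Visit 21.
  At 21: go left to 6.
    Visit 6.
    At 6: go left to 17.
      Visit 17.
      At 17: go left to 38.
        38 is a leaf — visit 38.
      At 17: no right child.
    At 6: no right child.
  At 21: go right to 5.
    Visit 5.
    At 5: go left to 35.
      Visit 35.
      At 35: go left to 19.
        Visit 19.
        At 19: go left to 14.
          14 is a leaf — visit 14.
        At 19: no right child.
      At 35: no right child.
    At 5: no right child.
At 13: no right child.
Full pre-order sequence: 13, 21, 6, 17, 38, 5, 35, 19, 14.

14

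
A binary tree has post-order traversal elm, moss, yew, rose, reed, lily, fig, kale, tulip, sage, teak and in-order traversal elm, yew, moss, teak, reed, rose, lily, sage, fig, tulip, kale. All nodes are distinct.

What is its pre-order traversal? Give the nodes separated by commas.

teak, yew, elm, moss, sage, lily, reed, rose, tulip, fig, kale

The last element of post-order is the root; it splits in-order into left and right subtrees.
Root teak: left subtree has 3 nodes {elm, yew, moss}, right has 7 {reed, rose, lily, sage, fig, tulip, kale}.
  Root yew: left subtree has 1 node {elm}, right has 1 {moss}.
  Root sage: left subtree has 3 nodes {reed, rose, lily}, right has 3 {fig, tulip, kale}.
    Root lily: left subtree has 2 nodes {reed, rose}, right has 0 { }.
      Root reed: left subtree has 0 nodes { }, right has 1 {rose}.
    Root tulip: left subtree has 1 node {fig}, right has 1 {kale}.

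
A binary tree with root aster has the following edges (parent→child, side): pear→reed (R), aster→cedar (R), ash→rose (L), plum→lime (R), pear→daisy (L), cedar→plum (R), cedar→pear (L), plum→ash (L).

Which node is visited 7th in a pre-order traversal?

Pre-order visits the node, then its left subtree, then its right subtree.
Visit aster.
At aster: no left child.
At aster: go right to cedar.
  Visit cedar.
  At cedar: go left to pear.
    Visit pear.
    At pear: go left to daisy.
      daisy is a leaf — visit daisy.
    At pear: go right to reed.
      reed is a leaf — visit reed.
  At cedar: go right to plum.
    Visit plum.
    At plum: go left to ash.
      Visit ash.
      At ash: go left to rose.
        rose is a leaf — visit rose.
      At ash: no right child.
    At plum: go right to lime.
      lime is a leaf — visit lime.
Full pre-order sequence: aster, cedar, pear, daisy, reed, plum, ash, rose, lime.

ash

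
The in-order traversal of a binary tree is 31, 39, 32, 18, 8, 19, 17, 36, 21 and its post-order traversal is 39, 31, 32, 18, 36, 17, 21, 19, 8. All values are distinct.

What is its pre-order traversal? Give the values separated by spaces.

The last element of post-order is the root; it splits in-order into left and right subtrees.
Root 8: left subtree has 4 nodes {31, 39, 32, 18}, right has 4 {19, 17, 36, 21}.
  Root 18: left subtree has 3 nodes {31, 39, 32}, right has 0 { }.
    Root 32: left subtree has 2 nodes {31, 39}, right has 0 { }.
      Root 31: left subtree has 0 nodes { }, right has 1 {39}.
  Root 19: left subtree has 0 nodes { }, right has 3 {17, 36, 21}.
    Root 21: left subtree has 2 nodes {17, 36}, right has 0 { }.
      Root 17: left subtree has 0 nodes { }, right has 1 {36}.

8 18 32 31 39 19 21 17 36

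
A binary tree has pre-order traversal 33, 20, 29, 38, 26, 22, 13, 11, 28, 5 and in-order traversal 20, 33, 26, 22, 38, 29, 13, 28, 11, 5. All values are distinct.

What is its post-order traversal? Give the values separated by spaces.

20 22 26 38 28 5 11 13 29 33

The first element of pre-order is the root; it splits in-order into left and right subtrees.
Root 33: left subtree has 1 node {20}, right has 8 {26, 22, 38, 29, 13, 28, 11, 5}.
  Root 29: left subtree has 3 nodes {26, 22, 38}, right has 4 {13, 28, 11, 5}.
    Root 38: left subtree has 2 nodes {26, 22}, right has 0 { }.
      Root 26: left subtree has 0 nodes { }, right has 1 {22}.
    Root 13: left subtree has 0 nodes { }, right has 3 {28, 11, 5}.
      Root 11: left subtree has 1 node {28}, right has 1 {5}.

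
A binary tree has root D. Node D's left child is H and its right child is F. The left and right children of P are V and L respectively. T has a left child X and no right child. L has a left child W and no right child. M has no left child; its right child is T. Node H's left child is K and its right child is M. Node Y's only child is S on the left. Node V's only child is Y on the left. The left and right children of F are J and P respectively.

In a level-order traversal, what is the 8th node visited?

T

Level-order visits nodes level by level from the root, left to right within each level.
Level 0: D
Level 1: H, F
Level 2: K, M, J, P
Level 3: T, V, L
Level 4: X, Y, W
Level 5: S
Full level-order sequence: D, H, F, K, M, J, P, T, V, L, X, Y, W, S.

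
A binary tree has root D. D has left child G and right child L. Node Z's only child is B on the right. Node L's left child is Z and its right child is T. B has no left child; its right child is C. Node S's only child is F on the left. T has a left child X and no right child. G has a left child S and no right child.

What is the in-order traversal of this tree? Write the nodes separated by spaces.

In-order visits the left subtree, then the node, then the right subtree.
At D: go left to G.
  At G: go left to S.
    At S: go left to F.
      F is a leaf — visit F.
    Visit S.
    At S: no right child.
  Visit G.
  At G: no right child.
Visit D.
At D: go right to L.
  At L: go left to Z.
    At Z: no left child.
    Visit Z.
    At Z: go right to B.
      At B: no left child.
      Visit B.
      At B: go right to C.
        C is a leaf — visit C.
  Visit L.
  At L: go right to T.
    At T: go left to X.
      X is a leaf — visit X.
    Visit T.
    At T: no right child.

F S G D Z B C L X T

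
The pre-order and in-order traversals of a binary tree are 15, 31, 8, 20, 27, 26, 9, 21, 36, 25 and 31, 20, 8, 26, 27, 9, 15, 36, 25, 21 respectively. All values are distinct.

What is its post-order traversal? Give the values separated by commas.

20, 26, 9, 27, 8, 31, 25, 36, 21, 15

The first element of pre-order is the root; it splits in-order into left and right subtrees.
Root 15: left subtree has 6 nodes {31, 20, 8, 26, 27, 9}, right has 3 {36, 25, 21}.
  Root 31: left subtree has 0 nodes { }, right has 5 {20, 8, 26, 27, 9}.
    Root 8: left subtree has 1 node {20}, right has 3 {26, 27, 9}.
      Root 27: left subtree has 1 node {26}, right has 1 {9}.
  Root 21: left subtree has 2 nodes {36, 25}, right has 0 { }.
    Root 36: left subtree has 0 nodes { }, right has 1 {25}.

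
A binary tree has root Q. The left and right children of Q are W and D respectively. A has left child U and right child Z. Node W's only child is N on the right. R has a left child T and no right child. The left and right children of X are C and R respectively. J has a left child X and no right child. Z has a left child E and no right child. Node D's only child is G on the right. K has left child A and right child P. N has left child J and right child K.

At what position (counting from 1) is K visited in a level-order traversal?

7

Level-order visits nodes level by level from the root, left to right within each level.
Level 0: Q
Level 1: W, D
Level 2: N, G
Level 3: J, K
Level 4: X, A, P
Level 5: C, R, U, Z
Level 6: T, E
Full level-order sequence: Q, W, D, N, G, J, K, X, A, P, C, R, U, Z, T, E.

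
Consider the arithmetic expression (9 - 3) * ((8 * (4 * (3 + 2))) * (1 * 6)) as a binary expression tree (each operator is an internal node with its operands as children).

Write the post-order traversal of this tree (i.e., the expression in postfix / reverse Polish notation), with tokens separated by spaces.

9 3 - 8 4 3 2 + * * 1 6 * * *

Post-order on an expression tree gives postfix notation: for each operator, emit left operand, right operand, then the operator.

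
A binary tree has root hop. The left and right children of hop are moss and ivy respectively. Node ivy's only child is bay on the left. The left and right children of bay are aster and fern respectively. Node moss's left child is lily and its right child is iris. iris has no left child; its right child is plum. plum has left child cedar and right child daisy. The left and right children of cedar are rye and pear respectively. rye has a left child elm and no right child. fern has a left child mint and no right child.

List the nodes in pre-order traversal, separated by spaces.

hop moss lily iris plum cedar rye elm pear daisy ivy bay aster fern mint

Pre-order visits the node, then its left subtree, then its right subtree.
Visit hop.
At hop: go left to moss.
  Visit moss.
  At moss: go left to lily.
    lily is a leaf — visit lily.
  At moss: go right to iris.
    Visit iris.
    At iris: no left child.
    At iris: go right to plum.
      Visit plum.
      At plum: go left to cedar.
        Visit cedar.
        At cedar: go left to rye.
          Visit rye.
          At rye: go left to elm.
            elm is a leaf — visit elm.
          At rye: no right child.
        At cedar: go right to pear.
          pear is a leaf — visit pear.
      At plum: go right to daisy.
        daisy is a leaf — visit daisy.
At hop: go right to ivy.
  Visit ivy.
  At ivy: go left to bay.
    Visit bay.
    At bay: go left to aster.
      aster is a leaf — visit aster.
    At bay: go right to fern.
      Visit fern.
      At fern: go left to mint.
        mint is a leaf — visit mint.
      At fern: no right child.
  At ivy: no right child.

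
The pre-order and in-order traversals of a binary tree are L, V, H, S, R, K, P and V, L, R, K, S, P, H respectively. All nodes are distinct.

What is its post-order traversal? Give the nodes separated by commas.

V, K, R, P, S, H, L

The first element of pre-order is the root; it splits in-order into left and right subtrees.
Root L: left subtree has 1 node {V}, right has 5 {R, K, S, P, H}.
  Root H: left subtree has 4 nodes {R, K, S, P}, right has 0 { }.
    Root S: left subtree has 2 nodes {R, K}, right has 1 {P}.
      Root R: left subtree has 0 nodes { }, right has 1 {K}.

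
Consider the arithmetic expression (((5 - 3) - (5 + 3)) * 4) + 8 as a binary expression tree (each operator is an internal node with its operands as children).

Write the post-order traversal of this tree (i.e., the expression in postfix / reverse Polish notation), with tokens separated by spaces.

Post-order on an expression tree gives postfix notation: for each operator, emit left operand, right operand, then the operator.

5 3 - 5 3 + - 4 * 8 +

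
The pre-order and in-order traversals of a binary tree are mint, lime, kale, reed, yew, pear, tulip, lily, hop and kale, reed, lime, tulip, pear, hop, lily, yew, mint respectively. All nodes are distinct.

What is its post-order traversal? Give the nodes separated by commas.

reed, kale, tulip, hop, lily, pear, yew, lime, mint

The first element of pre-order is the root; it splits in-order into left and right subtrees.
Root mint: left subtree has 8 nodes {kale, reed, lime, tulip, pear, hop, lily, yew}, right has 0 { }.
  Root lime: left subtree has 2 nodes {kale, reed}, right has 5 {tulip, pear, hop, lily, yew}.
    Root kale: left subtree has 0 nodes { }, right has 1 {reed}.
    Root yew: left subtree has 4 nodes {tulip, pear, hop, lily}, right has 0 { }.
      Root pear: left subtree has 1 node {tulip}, right has 2 {hop, lily}.
        Root lily: left subtree has 1 node {hop}, right has 0 { }.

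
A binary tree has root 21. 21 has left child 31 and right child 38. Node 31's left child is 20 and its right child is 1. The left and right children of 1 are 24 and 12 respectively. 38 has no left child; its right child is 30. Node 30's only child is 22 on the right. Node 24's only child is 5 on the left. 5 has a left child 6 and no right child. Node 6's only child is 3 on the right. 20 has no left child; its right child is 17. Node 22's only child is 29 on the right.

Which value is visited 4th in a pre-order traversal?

17

Pre-order visits the node, then its left subtree, then its right subtree.
Visit 21.
At 21: go left to 31.
  Visit 31.
  At 31: go left to 20.
    Visit 20.
    At 20: no left child.
    At 20: go right to 17.
      17 is a leaf — visit 17.
  At 31: go right to 1.
    Visit 1.
    At 1: go left to 24.
      Visit 24.
      At 24: go left to 5.
        Visit 5.
        At 5: go left to 6.
          Visit 6.
          At 6: no left child.
          At 6: go right to 3.
            3 is a leaf — visit 3.
        At 5: no right child.
      At 24: no right child.
    At 1: go right to 12.
      12 is a leaf — visit 12.
At 21: go right to 38.
  Visit 38.
  At 38: no left child.
  At 38: go right to 30.
    Visit 30.
    At 30: no left child.
    At 30: go right to 22.
      Visit 22.
      At 22: no left child.
      At 22: go right to 29.
        29 is a leaf — visit 29.
Full pre-order sequence: 21, 31, 20, 17, 1, 24, 5, 6, 3, 12, 38, 30, 22, 29.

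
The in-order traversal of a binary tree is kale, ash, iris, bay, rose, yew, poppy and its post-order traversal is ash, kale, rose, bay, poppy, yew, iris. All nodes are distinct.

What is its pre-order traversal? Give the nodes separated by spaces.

iris kale ash yew bay rose poppy

The last element of post-order is the root; it splits in-order into left and right subtrees.
Root iris: left subtree has 2 nodes {kale, ash}, right has 4 {bay, rose, yew, poppy}.
  Root kale: left subtree has 0 nodes { }, right has 1 {ash}.
  Root yew: left subtree has 2 nodes {bay, rose}, right has 1 {poppy}.
    Root bay: left subtree has 0 nodes { }, right has 1 {rose}.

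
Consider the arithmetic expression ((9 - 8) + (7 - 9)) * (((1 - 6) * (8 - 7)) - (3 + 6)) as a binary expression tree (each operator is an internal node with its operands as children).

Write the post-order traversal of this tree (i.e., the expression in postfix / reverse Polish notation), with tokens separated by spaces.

9 8 - 7 9 - + 1 6 - 8 7 - * 3 6 + - *

Post-order on an expression tree gives postfix notation: for each operator, emit left operand, right operand, then the operator.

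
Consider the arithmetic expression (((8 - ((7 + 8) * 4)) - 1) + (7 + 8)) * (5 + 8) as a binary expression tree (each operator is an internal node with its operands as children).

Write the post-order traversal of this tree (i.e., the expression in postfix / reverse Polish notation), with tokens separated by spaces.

Post-order on an expression tree gives postfix notation: for each operator, emit left operand, right operand, then the operator.

8 7 8 + 4 * - 1 - 7 8 + + 5 8 + *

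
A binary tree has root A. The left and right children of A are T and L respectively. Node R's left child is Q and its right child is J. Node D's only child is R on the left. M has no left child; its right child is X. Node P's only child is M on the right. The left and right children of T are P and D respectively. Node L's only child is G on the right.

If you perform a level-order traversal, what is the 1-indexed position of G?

6

Level-order visits nodes level by level from the root, left to right within each level.
Level 0: A
Level 1: T, L
Level 2: P, D, G
Level 3: M, R
Level 4: X, Q, J
Full level-order sequence: A, T, L, P, D, G, M, R, X, Q, J.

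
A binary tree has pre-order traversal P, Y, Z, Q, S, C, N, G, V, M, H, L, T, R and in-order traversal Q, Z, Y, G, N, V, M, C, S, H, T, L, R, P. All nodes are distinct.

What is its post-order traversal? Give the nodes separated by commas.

Q, Z, G, M, V, N, C, T, R, L, H, S, Y, P

The first element of pre-order is the root; it splits in-order into left and right subtrees.
Root P: left subtree has 13 nodes {Q, Z, Y, G, N, V, M, C, S, H, T, L, R}, right has 0 { }.
  Root Y: left subtree has 2 nodes {Q, Z}, right has 10 {G, N, V, M, C, S, H, T, L, R}.
    Root Z: left subtree has 1 node {Q}, right has 0 { }.
    Root S: left subtree has 5 nodes {G, N, V, M, C}, right has 4 {H, T, L, R}.
      Root C: left subtree has 4 nodes {G, N, V, M}, right has 0 { }.
        Root N: left subtree has 1 node {G}, right has 2 {V, M}.
          Root V: left subtree has 0 nodes { }, right has 1 {M}.
      Root H: left subtree has 0 nodes { }, right has 3 {T, L, R}.
        Root L: left subtree has 1 node {T}, right has 1 {R}.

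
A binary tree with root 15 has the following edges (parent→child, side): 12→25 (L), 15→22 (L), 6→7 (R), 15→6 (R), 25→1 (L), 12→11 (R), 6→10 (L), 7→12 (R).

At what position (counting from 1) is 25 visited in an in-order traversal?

7

In-order visits the left subtree, then the node, then the right subtree.
At 15: go left to 22.
  22 is a leaf — visit 22.
Visit 15.
At 15: go right to 6.
  At 6: go left to 10.
    10 is a leaf — visit 10.
  Visit 6.
  At 6: go right to 7.
    At 7: no left child.
    Visit 7.
    At 7: go right to 12.
      At 12: go left to 25.
        At 25: go left to 1.
          1 is a leaf — visit 1.
        Visit 25.
        At 25: no right child.
      Visit 12.
      At 12: go right to 11.
        11 is a leaf — visit 11.
Full in-order sequence: 22, 15, 10, 6, 7, 1, 25, 12, 11.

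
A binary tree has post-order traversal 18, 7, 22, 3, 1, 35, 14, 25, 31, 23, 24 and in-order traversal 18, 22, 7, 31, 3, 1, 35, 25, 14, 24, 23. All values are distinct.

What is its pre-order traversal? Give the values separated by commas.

24, 31, 22, 18, 7, 25, 35, 1, 3, 14, 23

The last element of post-order is the root; it splits in-order into left and right subtrees.
Root 24: left subtree has 9 nodes {18, 22, 7, 31, 3, 1, 35, 25, 14}, right has 1 {23}.
  Root 31: left subtree has 3 nodes {18, 22, 7}, right has 5 {3, 1, 35, 25, 14}.
    Root 22: left subtree has 1 node {18}, right has 1 {7}.
    Root 25: left subtree has 3 nodes {3, 1, 35}, right has 1 {14}.
      Root 35: left subtree has 2 nodes {3, 1}, right has 0 { }.
        Root 1: left subtree has 1 node {3}, right has 0 { }.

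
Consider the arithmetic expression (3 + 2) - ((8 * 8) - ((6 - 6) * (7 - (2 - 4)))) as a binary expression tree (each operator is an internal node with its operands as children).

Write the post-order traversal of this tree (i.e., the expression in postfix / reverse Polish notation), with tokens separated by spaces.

Post-order on an expression tree gives postfix notation: for each operator, emit left operand, right operand, then the operator.

3 2 + 8 8 * 6 6 - 7 2 4 - - * - -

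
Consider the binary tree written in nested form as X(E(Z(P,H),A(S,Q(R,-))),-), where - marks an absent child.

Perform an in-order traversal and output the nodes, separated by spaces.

In-order visits the left subtree, then the node, then the right subtree.
At X: go left to E.
  At E: go left to Z.
    At Z: go left to P.
      P is a leaf — visit P.
    Visit Z.
    At Z: go right to H.
      H is a leaf — visit H.
  Visit E.
  At E: go right to A.
    At A: go left to S.
      S is a leaf — visit S.
    Visit A.
    At A: go right to Q.
      At Q: go left to R.
        R is a leaf — visit R.
      Visit Q.
      At Q: no right child.
Visit X.
At X: no right child.

P Z H E S A R Q X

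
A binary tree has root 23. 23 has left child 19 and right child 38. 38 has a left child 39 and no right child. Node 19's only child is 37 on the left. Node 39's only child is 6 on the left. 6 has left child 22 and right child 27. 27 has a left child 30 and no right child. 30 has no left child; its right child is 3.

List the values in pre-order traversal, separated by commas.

Pre-order visits the node, then its left subtree, then its right subtree.
Visit 23.
At 23: go left to 19.
  Visit 19.
  At 19: go left to 37.
    37 is a leaf — visit 37.
  At 19: no right child.
At 23: go right to 38.
  Visit 38.
  At 38: go left to 39.
    Visit 39.
    At 39: go left to 6.
      Visit 6.
      At 6: go left to 22.
        22 is a leaf — visit 22.
      At 6: go right to 27.
        Visit 27.
        At 27: go left to 30.
          Visit 30.
          At 30: no left child.
          At 30: go right to 3.
            3 is a leaf — visit 3.
        At 27: no right child.
    At 39: no right child.
  At 38: no right child.

23, 19, 37, 38, 39, 6, 22, 27, 30, 3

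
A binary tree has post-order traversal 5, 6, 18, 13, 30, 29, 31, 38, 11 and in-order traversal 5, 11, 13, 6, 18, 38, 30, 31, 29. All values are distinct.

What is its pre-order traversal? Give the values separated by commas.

The last element of post-order is the root; it splits in-order into left and right subtrees.
Root 11: left subtree has 1 node {5}, right has 7 {13, 6, 18, 38, 30, 31, 29}.
  Root 38: left subtree has 3 nodes {13, 6, 18}, right has 3 {30, 31, 29}.
    Root 13: left subtree has 0 nodes { }, right has 2 {6, 18}.
      Root 18: left subtree has 1 node {6}, right has 0 { }.
    Root 31: left subtree has 1 node {30}, right has 1 {29}.

11, 5, 38, 13, 18, 6, 31, 30, 29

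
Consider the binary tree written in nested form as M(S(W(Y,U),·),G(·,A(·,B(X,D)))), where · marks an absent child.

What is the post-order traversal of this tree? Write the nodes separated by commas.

Post-order visits the left subtree, then the right subtree, then the node.
At M: go left to S.
  At S: go left to W.
    At W: go left to Y.
      Y is a leaf — visit Y.
    At W: go right to U.
      U is a leaf — visit U.
    Visit W.
  At S: no right child.
  Visit S.
At M: go right to G.
  At G: no left child.
  At G: go right to A.
    At A: no left child.
    At A: go right to B.
      At B: go left to X.
        X is a leaf — visit X.
      At B: go right to D.
        D is a leaf — visit D.
      Visit B.
    Visit A.
  Visit G.
Visit M.

Y, U, W, S, X, D, B, A, G, M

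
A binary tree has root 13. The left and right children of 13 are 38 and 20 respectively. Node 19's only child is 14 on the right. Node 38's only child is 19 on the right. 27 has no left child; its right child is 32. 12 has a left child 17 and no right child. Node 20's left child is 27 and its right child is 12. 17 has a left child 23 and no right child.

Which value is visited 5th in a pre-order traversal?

20

Pre-order visits the node, then its left subtree, then its right subtree.
Visit 13.
At 13: go left to 38.
  Visit 38.
  At 38: no left child.
  At 38: go right to 19.
    Visit 19.
    At 19: no left child.
    At 19: go right to 14.
      14 is a leaf — visit 14.
At 13: go right to 20.
  Visit 20.
  At 20: go left to 27.
    Visit 27.
    At 27: no left child.
    At 27: go right to 32.
      32 is a leaf — visit 32.
  At 20: go right to 12.
    Visit 12.
    At 12: go left to 17.
      Visit 17.
      At 17: go left to 23.
        23 is a leaf — visit 23.
      At 17: no right child.
    At 12: no right child.
Full pre-order sequence: 13, 38, 19, 14, 20, 27, 32, 12, 17, 23.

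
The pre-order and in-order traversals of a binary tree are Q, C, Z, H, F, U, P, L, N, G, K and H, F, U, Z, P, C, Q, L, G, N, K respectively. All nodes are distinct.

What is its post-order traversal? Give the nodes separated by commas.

U, F, H, P, Z, C, G, K, N, L, Q

The first element of pre-order is the root; it splits in-order into left and right subtrees.
Root Q: left subtree has 6 nodes {H, F, U, Z, P, C}, right has 4 {L, G, N, K}.
  Root C: left subtree has 5 nodes {H, F, U, Z, P}, right has 0 { }.
    Root Z: left subtree has 3 nodes {H, F, U}, right has 1 {P}.
      Root H: left subtree has 0 nodes { }, right has 2 {F, U}.
        Root F: left subtree has 0 nodes { }, right has 1 {U}.
  Root L: left subtree has 0 nodes { }, right has 3 {G, N, K}.
    Root N: left subtree has 1 node {G}, right has 1 {K}.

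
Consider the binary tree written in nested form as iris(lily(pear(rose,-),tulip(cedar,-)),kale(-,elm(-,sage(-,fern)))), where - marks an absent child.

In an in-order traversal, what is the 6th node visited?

iris

In-order visits the left subtree, then the node, then the right subtree.
At iris: go left to lily.
  At lily: go left to pear.
    At pear: go left to rose.
      rose is a leaf — visit rose.
    Visit pear.
    At pear: no right child.
  Visit lily.
  At lily: go right to tulip.
    At tulip: go left to cedar.
      cedar is a leaf — visit cedar.
    Visit tulip.
    At tulip: no right child.
Visit iris.
At iris: go right to kale.
  At kale: no left child.
  Visit kale.
  At kale: go right to elm.
    At elm: no left child.
    Visit elm.
    At elm: go right to sage.
      At sage: no left child.
      Visit sage.
      At sage: go right to fern.
        fern is a leaf — visit fern.
Full in-order sequence: rose, pear, lily, cedar, tulip, iris, kale, elm, sage, fern.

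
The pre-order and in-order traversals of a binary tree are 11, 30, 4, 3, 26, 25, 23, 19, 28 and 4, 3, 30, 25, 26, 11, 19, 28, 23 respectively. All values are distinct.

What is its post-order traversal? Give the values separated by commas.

3, 4, 25, 26, 30, 28, 19, 23, 11

The first element of pre-order is the root; it splits in-order into left and right subtrees.
Root 11: left subtree has 5 nodes {4, 3, 30, 25, 26}, right has 3 {19, 28, 23}.
  Root 30: left subtree has 2 nodes {4, 3}, right has 2 {25, 26}.
    Root 4: left subtree has 0 nodes { }, right has 1 {3}.
    Root 26: left subtree has 1 node {25}, right has 0 { }.
  Root 23: left subtree has 2 nodes {19, 28}, right has 0 { }.
    Root 19: left subtree has 0 nodes { }, right has 1 {28}.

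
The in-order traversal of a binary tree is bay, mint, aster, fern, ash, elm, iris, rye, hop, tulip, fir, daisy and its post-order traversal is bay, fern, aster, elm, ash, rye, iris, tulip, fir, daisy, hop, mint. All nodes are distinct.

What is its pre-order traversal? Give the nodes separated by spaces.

mint bay hop iris ash aster fern elm rye daisy fir tulip

The last element of post-order is the root; it splits in-order into left and right subtrees.
Root mint: left subtree has 1 node {bay}, right has 10 {aster, fern, ash, elm, iris, rye, hop, tulip, fir, daisy}.
  Root hop: left subtree has 6 nodes {aster, fern, ash, elm, iris, rye}, right has 3 {tulip, fir, daisy}.
    Root iris: left subtree has 4 nodes {aster, fern, ash, elm}, right has 1 {rye}.
      Root ash: left subtree has 2 nodes {aster, fern}, right has 1 {elm}.
        Root aster: left subtree has 0 nodes { }, right has 1 {fern}.
    Root daisy: left subtree has 2 nodes {tulip, fir}, right has 0 { }.
      Root fir: left subtree has 1 node {tulip}, right has 0 { }.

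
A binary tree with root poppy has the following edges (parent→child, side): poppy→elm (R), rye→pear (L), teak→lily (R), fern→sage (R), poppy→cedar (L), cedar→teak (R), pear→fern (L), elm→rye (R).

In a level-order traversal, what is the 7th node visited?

Level-order visits nodes level by level from the root, left to right within each level.
Level 0: poppy
Level 1: cedar, elm
Level 2: teak, rye
Level 3: lily, pear
Level 4: fern
Level 5: sage
Full level-order sequence: poppy, cedar, elm, teak, rye, lily, pear, fern, sage.

pear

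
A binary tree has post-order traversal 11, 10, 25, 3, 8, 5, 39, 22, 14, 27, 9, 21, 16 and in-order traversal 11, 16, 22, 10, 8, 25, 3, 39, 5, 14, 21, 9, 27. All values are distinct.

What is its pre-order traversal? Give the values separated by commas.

The last element of post-order is the root; it splits in-order into left and right subtrees.
Root 16: left subtree has 1 node {11}, right has 11 {22, 10, 8, 25, 3, 39, 5, 14, 21, 9, 27}.
  Root 21: left subtree has 8 nodes {22, 10, 8, 25, 3, 39, 5, 14}, right has 2 {9, 27}.
    Root 14: left subtree has 7 nodes {22, 10, 8, 25, 3, 39, 5}, right has 0 { }.
      Root 22: left subtree has 0 nodes { }, right has 6 {10, 8, 25, 3, 39, 5}.
        Root 39: left subtree has 4 nodes {10, 8, 25, 3}, right has 1 {5}.
          Root 8: left subtree has 1 node {10}, right has 2 {25, 3}.
            Root 3: left subtree has 1 node {25}, right has 0 { }.
    Root 9: left subtree has 0 nodes { }, right has 1 {27}.

16, 11, 21, 14, 22, 39, 8, 10, 3, 25, 5, 9, 27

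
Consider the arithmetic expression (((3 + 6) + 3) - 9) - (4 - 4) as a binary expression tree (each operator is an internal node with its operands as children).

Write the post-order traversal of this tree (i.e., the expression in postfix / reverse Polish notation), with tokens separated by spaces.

3 6 + 3 + 9 - 4 4 - -

Post-order on an expression tree gives postfix notation: for each operator, emit left operand, right operand, then the operator.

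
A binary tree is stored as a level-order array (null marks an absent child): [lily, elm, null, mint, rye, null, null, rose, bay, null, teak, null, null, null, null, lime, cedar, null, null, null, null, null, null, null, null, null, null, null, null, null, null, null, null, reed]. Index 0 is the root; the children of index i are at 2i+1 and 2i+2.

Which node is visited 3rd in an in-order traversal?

In-order visits the left subtree, then the node, then the right subtree.
At lily: go left to elm.
  At elm: go left to mint.
    At mint: go left to rose.
      At rose: go left to lime.
        lime is a leaf — visit lime.
      Visit rose.
      At rose: go right to cedar.
        At cedar: go left to reed.
          reed is a leaf — visit reed.
        Visit cedar.
        At cedar: no right child.
    Visit mint.
    At mint: go right to bay.
      bay is a leaf — visit bay.
  Visit elm.
  At elm: go right to rye.
    At rye: no left child.
    Visit rye.
    At rye: go right to teak.
      teak is a leaf — visit teak.
Visit lily.
At lily: no right child.
Full in-order sequence: lime, rose, reed, cedar, mint, bay, elm, rye, teak, lily.

reed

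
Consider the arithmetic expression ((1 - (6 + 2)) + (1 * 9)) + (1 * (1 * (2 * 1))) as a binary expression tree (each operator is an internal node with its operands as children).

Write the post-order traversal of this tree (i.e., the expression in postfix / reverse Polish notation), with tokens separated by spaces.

Post-order on an expression tree gives postfix notation: for each operator, emit left operand, right operand, then the operator.

1 6 2 + - 1 9 * + 1 1 2 1 * * * +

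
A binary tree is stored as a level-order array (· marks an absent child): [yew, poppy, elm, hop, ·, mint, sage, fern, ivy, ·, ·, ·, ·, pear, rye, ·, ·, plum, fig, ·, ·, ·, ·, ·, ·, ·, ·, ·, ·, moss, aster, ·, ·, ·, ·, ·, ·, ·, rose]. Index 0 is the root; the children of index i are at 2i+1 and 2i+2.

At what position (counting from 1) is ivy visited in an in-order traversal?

4

In-order visits the left subtree, then the node, then the right subtree.
At yew: go left to poppy.
  At poppy: go left to hop.
    At hop: go left to fern.
      fern is a leaf — visit fern.
    Visit hop.
    At hop: go right to ivy.
      At ivy: go left to plum.
        plum is a leaf — visit plum.
      Visit ivy.
      At ivy: go right to fig.
        At fig: no left child.
        Visit fig.
        At fig: go right to rose.
          rose is a leaf — visit rose.
  Visit poppy.
  At poppy: no right child.
Visit yew.
At yew: go right to elm.
  At elm: go left to mint.
    mint is a leaf — visit mint.
  Visit elm.
  At elm: go right to sage.
    At sage: go left to pear.
      pear is a leaf — visit pear.
    Visit sage.
    At sage: go right to rye.
      At rye: go left to moss.
        moss is a leaf — visit moss.
      Visit rye.
      At rye: go right to aster.
        aster is a leaf — visit aster.
Full in-order sequence: fern, hop, plum, ivy, fig, rose, poppy, yew, mint, elm, pear, sage, moss, rye, aster.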